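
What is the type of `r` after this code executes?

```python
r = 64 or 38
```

'or' returns the first truthy value (64, which is int)

int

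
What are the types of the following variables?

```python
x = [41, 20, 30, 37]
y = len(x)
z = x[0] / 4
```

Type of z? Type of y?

int / int returns float; len() returns int

float, int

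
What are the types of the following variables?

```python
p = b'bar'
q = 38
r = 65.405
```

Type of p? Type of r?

p is bytes; r is float

bytes, float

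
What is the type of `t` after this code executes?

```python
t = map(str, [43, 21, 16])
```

map() returns a map iterator object

map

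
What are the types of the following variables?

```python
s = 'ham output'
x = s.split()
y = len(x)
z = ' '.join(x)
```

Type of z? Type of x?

str.join() returns str; str.split() returns list

str, list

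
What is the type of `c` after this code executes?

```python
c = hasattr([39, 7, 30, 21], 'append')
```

hasattr() returns bool

bool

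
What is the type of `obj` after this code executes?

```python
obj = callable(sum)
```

callable() returns bool

bool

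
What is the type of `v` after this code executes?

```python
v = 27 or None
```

'or' returns first truthy value (27, int)

int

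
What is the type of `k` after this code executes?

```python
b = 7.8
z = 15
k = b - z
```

float - int returns float (7.8 - 15 = -7.2)

float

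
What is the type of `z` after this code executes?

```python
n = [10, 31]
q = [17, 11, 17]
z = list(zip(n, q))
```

list(zip(...)) returns a list of tuples

list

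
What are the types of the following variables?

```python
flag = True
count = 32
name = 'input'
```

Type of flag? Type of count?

flag is bool; count is int

bool, int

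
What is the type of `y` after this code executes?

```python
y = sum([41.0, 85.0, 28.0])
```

sum() of floats returns float

float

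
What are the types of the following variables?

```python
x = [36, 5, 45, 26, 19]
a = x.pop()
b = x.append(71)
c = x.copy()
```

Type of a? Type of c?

list.pop() returns the element (int); list.copy() returns list

int, list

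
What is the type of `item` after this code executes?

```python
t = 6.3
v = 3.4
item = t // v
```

float // float returns float (floor division preserves float type)

float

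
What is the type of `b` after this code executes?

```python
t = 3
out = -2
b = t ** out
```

int ** negative int returns float

float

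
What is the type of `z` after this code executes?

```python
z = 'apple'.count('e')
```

str.count() returns int

int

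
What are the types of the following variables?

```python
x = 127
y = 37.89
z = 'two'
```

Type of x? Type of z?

x is int; z is str

int, str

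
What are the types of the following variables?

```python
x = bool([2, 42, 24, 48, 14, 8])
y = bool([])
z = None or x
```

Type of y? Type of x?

bool() returns bool; bool() returns bool

bool, bool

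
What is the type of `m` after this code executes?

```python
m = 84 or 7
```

'or' returns the first truthy value (84, which is int)

int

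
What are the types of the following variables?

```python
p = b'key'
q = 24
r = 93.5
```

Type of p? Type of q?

p is bytes; q is int

bytes, int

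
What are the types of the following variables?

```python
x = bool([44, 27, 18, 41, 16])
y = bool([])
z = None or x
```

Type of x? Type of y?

bool() returns bool; bool() returns bool

bool, bool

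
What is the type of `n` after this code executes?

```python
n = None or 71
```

'or' with None returns the other value (71, int)

int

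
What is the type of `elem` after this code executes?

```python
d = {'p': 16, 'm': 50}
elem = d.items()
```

dict.items() returns a dict_items view

dict_items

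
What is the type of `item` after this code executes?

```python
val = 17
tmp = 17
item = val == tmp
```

Equality comparison returns bool

bool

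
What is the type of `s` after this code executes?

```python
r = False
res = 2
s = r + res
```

bool + int returns int (False is 0, so 0 + 2 = 2)

int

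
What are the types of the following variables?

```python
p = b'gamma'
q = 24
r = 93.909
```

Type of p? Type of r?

p is bytes; r is float

bytes, float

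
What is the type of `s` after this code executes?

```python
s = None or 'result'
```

'or' with None returns the other value ('result', str)

str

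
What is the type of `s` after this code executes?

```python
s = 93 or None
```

'or' returns first truthy value (93, int)

int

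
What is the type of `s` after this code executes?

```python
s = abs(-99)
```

abs() of int returns int

int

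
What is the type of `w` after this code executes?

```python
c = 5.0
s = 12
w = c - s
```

float - int returns float (5.0 - 12 = -7.0)

float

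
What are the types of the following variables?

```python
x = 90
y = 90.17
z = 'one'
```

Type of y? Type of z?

y is float; z is str

float, str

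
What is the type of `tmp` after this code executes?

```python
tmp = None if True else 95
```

Ternary: condition is True, if branch (None) taken → NoneType

NoneType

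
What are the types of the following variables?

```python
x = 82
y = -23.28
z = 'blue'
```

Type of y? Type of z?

y is float; z is str

float, str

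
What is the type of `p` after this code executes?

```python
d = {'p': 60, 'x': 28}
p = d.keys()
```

.keys() returns a dict_keys view object

dict_keys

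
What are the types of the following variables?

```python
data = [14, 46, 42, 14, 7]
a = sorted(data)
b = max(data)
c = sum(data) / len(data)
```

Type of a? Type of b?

sorted() returns list; max of ints returns int

list, int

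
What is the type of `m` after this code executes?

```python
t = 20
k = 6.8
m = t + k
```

int + float returns float (20 + 6.8 = 26.8)

float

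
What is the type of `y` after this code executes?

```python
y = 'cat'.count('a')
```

str.count() returns int

int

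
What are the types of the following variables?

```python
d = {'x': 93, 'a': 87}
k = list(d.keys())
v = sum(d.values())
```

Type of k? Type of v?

list(...) returns list; sum of int values returns int

list, int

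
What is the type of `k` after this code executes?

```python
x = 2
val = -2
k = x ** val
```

int ** negative int returns float

float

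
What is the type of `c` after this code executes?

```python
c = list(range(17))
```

list(range(...)) returns list

list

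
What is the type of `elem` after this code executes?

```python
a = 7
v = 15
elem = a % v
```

int % int returns int (7 % 15 = 7)

int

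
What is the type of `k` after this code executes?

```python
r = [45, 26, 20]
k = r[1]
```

Indexing a list of ints returns int (r[1] = 26)

int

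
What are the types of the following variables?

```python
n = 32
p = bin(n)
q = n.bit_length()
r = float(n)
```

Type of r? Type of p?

float() returns float; bin() returns str

float, str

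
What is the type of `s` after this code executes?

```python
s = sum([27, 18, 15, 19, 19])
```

sum() of ints returns int

int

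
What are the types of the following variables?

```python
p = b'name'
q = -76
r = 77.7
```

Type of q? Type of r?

q is int; r is float

int, float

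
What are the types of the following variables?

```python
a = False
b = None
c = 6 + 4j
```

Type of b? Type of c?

b is NoneType; c is complex

NoneType, complex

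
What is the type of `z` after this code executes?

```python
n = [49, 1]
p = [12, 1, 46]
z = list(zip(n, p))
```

list(zip(...)) returns a list of tuples

list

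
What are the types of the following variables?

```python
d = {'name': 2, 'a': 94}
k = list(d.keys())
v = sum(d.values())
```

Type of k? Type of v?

list(...) returns list; sum of int values returns int

list, int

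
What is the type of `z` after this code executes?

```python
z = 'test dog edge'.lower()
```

str.lower() returns str

str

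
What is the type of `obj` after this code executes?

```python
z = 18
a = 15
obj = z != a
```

Comparison operators return bool

bool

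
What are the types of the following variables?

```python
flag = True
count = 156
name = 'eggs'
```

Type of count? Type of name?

count is int; name is str

int, str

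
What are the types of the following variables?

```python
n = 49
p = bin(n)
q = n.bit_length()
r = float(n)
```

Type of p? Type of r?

bin() returns str; float() returns float

str, float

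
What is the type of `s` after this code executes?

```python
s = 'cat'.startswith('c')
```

str.startswith() returns bool

bool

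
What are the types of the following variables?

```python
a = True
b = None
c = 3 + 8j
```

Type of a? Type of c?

a is bool; c is complex

bool, complex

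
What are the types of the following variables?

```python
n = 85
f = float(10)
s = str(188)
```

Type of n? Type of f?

n is int; f is float

int, float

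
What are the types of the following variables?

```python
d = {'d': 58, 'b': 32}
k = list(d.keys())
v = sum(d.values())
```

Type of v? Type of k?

sum of int values returns int; list(...) returns list

int, list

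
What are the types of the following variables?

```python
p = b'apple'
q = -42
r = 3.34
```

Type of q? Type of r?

q is int; r is float

int, float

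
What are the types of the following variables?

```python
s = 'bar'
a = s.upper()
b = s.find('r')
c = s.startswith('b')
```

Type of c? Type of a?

str.startswith() returns bool; str.upper() returns str

bool, str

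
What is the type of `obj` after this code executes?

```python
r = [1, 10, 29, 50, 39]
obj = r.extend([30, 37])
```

list.extend() returns None

NoneType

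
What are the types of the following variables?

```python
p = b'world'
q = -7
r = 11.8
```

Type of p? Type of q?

p is bytes; q is int

bytes, int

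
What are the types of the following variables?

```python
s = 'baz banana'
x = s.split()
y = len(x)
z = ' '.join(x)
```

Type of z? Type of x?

str.join() returns str; str.split() returns list

str, list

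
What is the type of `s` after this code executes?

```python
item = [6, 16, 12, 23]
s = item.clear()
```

list.clear() returns None

NoneType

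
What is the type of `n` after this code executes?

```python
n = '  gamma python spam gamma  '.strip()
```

str.strip() returns str

str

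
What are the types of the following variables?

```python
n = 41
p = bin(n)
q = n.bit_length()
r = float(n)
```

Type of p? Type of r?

bin() returns str; float() returns float

str, float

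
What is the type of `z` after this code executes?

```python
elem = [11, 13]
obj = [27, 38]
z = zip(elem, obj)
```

zip() returns a zip iterator object

zip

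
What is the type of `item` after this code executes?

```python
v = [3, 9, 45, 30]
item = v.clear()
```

list.clear() returns None

NoneType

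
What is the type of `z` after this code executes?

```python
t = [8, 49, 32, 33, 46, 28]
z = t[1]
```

Indexing a list of ints returns int (t[1] = 49)

int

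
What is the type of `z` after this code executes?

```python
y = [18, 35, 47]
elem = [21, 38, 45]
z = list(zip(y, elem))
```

list(zip(...)) returns a list of tuples

list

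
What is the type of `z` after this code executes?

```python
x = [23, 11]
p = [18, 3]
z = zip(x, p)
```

zip() returns a zip iterator object

zip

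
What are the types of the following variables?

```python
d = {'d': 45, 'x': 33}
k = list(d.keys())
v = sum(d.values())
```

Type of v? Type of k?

sum of int values returns int; list(...) returns list

int, list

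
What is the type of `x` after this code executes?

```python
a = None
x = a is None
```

'is' comparison returns bool

bool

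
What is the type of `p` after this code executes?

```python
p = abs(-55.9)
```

abs() of float returns float

float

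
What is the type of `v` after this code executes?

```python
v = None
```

None has type NoneType

NoneType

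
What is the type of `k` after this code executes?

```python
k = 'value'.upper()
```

str.upper() returns str

str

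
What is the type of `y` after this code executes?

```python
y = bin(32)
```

bin() returns str representation

str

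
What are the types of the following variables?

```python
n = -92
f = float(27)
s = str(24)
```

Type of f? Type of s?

f is float; s is str

float, str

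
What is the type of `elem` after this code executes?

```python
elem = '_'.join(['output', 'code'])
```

str.join() returns str

str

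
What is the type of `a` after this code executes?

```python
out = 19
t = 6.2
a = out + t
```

int + float returns float (19 + 6.2 = 25.2)

float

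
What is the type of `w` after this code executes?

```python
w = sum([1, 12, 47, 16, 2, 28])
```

sum() of ints returns int

int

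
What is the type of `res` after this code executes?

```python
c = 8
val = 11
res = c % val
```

int % int returns int (8 % 11 = 8)

int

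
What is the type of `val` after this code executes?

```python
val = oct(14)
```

oct() returns str representation

str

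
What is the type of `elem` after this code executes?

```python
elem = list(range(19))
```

list(range(...)) returns list

list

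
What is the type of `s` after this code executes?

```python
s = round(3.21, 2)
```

round() with ndigits arg returns float

float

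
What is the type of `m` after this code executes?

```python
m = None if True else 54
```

Ternary: condition is True, if branch (None) taken → NoneType

NoneType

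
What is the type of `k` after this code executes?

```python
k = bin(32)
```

bin() returns str representation

str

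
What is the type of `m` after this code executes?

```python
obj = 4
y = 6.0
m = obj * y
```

int * float returns float (4 * 6.0 = 24.0)

float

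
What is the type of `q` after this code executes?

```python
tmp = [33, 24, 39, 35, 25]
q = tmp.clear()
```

list.clear() returns None

NoneType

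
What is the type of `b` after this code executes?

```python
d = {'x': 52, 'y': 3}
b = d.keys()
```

.keys() returns a dict_keys view object

dict_keys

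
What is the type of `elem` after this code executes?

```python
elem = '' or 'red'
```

'or' returns first truthy value ('red', which is str)

str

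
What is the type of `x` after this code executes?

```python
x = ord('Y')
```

ord() returns int (Unicode code point)

int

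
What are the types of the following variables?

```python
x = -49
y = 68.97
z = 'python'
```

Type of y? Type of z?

y is float; z is str

float, str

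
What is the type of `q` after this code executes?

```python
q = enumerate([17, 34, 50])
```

enumerate() returns an enumerate iterator object

enumerate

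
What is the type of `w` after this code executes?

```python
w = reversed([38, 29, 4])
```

reversed() on a list returns a list_reverseiterator

list_reverseiterator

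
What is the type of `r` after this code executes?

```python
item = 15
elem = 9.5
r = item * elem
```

int * float returns float (15 * 9.5 = 142.5)

float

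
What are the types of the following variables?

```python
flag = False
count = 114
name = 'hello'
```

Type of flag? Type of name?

flag is bool; name is str

bool, str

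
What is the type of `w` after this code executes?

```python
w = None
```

None has type NoneType

NoneType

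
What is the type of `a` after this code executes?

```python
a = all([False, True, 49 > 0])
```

all() returns bool

bool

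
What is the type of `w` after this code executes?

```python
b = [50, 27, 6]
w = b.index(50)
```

list.index() returns int

int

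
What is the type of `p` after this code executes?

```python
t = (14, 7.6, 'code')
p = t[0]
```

Index 0 of tuple is 14 which is int

int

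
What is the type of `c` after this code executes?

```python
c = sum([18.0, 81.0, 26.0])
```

sum() of floats returns float

float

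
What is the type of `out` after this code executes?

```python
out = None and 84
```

'and' returns first falsy value (None)

NoneType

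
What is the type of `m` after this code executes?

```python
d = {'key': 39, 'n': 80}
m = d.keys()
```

.keys() returns a dict_keys view object

dict_keys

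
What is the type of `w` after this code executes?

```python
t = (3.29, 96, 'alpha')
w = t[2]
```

Index 2 of tuple is 'alpha' which is str

str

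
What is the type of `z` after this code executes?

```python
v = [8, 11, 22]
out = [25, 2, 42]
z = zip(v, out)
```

zip() returns a zip iterator object

zip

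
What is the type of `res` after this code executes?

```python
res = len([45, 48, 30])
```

len() always returns int

int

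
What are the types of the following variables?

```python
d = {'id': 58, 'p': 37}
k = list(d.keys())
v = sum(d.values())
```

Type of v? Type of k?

sum of int values returns int; list(...) returns list

int, list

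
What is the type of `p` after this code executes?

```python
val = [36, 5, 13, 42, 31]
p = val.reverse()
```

list.reverse() returns None

NoneType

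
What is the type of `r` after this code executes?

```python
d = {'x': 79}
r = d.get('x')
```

dict.get() returns the value (int) when key is found

int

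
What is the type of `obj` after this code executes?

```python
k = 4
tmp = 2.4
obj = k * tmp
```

int * float returns float (4 * 2.4 = 9.6)

float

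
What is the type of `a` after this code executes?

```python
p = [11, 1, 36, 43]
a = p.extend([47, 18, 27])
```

list.extend() returns None

NoneType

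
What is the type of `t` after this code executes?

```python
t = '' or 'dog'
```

'or' returns first truthy value ('dog', which is str)

str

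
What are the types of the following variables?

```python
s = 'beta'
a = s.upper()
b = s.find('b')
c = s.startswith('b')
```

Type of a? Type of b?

str.upper() returns str; str.find() returns int

str, int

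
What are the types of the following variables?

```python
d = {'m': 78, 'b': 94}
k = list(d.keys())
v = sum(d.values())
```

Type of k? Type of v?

list(...) returns list; sum of int values returns int

list, int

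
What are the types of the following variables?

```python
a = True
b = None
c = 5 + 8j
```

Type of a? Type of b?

a is bool; b is NoneType

bool, NoneType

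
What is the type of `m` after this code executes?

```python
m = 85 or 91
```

'or' returns the first truthy value (85, which is int)

int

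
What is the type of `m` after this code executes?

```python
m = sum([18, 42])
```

sum() of ints returns int

int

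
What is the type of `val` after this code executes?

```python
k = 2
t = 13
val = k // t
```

int // int returns int (2 // 13 = 0)

int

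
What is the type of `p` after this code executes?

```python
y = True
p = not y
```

'not' always returns bool

bool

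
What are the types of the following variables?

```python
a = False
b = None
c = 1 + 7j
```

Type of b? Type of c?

b is NoneType; c is complex

NoneType, complex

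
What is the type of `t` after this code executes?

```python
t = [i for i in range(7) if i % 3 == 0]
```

A list comprehension [...] produces a list

list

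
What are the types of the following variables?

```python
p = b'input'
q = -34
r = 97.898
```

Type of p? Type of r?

p is bytes; r is float

bytes, float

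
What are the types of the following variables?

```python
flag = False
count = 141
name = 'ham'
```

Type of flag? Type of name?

flag is bool; name is str

bool, str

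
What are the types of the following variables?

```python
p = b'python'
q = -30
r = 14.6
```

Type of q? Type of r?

q is int; r is float

int, float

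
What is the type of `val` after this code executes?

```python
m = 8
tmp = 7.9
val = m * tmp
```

int * float returns float (8 * 7.9 = 63.2)

float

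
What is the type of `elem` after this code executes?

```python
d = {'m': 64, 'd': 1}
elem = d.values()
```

.values() returns a dict_values view object

dict_values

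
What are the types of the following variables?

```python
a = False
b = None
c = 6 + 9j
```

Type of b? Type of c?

b is NoneType; c is complex

NoneType, complex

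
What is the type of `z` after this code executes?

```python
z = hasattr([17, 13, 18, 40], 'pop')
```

hasattr() returns bool

bool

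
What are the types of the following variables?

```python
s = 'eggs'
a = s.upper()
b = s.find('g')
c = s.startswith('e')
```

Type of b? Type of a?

str.find() returns int; str.upper() returns str

int, str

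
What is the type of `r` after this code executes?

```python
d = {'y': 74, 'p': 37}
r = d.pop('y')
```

dict.pop() returns the value (int)

int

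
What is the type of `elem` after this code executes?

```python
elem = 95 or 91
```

'or' returns the first truthy value (95, which is int)

int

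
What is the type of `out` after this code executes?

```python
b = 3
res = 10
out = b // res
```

int // int returns int (3 // 10 = 0)

int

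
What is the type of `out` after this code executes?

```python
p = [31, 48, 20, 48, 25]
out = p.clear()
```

list.clear() returns None

NoneType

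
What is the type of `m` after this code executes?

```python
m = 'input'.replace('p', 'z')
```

str.replace() returns str

str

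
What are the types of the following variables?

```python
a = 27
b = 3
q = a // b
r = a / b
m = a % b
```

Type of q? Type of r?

int // int returns int; int / int returns float

int, float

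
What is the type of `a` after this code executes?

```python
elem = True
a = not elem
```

'not' always returns bool

bool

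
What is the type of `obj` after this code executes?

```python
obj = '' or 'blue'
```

'or' returns first truthy value ('blue', which is str)

str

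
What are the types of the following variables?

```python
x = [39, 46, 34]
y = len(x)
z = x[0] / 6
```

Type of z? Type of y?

int / int returns float; len() returns int

float, int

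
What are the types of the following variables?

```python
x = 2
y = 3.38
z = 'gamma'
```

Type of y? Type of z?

y is float; z is str

float, str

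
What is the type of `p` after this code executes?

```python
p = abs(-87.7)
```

abs() of float returns float

float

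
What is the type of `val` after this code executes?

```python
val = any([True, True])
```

any() returns bool

bool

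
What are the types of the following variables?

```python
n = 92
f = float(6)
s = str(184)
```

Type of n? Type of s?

n is int; s is str

int, str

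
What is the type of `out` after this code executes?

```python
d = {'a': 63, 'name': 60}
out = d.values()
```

.values() returns a dict_values view object

dict_values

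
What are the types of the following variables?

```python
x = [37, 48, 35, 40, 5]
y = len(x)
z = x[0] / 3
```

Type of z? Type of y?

int / int returns float; len() returns int

float, int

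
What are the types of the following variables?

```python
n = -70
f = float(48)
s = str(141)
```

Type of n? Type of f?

n is int; f is float

int, float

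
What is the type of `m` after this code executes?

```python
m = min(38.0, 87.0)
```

min() of floats returns float

float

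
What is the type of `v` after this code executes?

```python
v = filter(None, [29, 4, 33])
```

filter() returns a filter iterator object

filter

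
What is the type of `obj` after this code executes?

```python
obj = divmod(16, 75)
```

divmod() returns a tuple (quotient, remainder)

tuple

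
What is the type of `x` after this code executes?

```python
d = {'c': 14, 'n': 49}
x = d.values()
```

.values() returns a dict_values view object

dict_values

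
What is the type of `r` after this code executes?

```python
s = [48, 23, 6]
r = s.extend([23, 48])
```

list.extend() returns None

NoneType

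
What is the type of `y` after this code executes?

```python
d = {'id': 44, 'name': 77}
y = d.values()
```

.values() returns a dict_values view object

dict_values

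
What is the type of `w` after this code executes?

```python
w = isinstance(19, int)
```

isinstance() returns bool

bool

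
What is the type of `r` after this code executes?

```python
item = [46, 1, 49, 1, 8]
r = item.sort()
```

list.sort() returns None (sorts in place)

NoneType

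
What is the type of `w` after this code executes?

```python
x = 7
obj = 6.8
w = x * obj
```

int * float returns float (7 * 6.8 = 47.6)

float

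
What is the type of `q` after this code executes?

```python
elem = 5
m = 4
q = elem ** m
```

int ** positive int returns int (5 ** 4 = 625)

int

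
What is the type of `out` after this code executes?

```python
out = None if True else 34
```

Ternary: condition is True, if branch (None) taken → NoneType

NoneType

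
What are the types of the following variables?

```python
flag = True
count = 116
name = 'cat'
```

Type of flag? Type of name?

flag is bool; name is str

bool, str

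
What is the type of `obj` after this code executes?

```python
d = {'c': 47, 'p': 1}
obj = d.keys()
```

.keys() returns a dict_keys view object

dict_keys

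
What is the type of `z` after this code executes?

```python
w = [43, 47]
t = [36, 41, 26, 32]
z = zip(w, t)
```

zip() returns a zip iterator object

zip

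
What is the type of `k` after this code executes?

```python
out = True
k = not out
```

'not' always returns bool

bool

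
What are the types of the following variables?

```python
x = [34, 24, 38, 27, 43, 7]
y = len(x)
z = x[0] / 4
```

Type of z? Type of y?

int / int returns float; len() returns int

float, int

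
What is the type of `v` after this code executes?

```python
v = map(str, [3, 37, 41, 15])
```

map() returns a map iterator object

map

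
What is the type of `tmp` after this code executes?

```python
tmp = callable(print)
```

callable() returns bool

bool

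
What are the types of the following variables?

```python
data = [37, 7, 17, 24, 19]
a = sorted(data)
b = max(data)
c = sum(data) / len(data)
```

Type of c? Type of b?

int / int returns float; max of ints returns int

float, int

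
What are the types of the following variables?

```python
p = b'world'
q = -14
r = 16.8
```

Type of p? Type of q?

p is bytes; q is int

bytes, int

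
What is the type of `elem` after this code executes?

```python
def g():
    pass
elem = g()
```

A function with no return statement returns None

NoneType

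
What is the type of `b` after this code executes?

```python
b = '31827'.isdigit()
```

str.isdigit() returns bool

bool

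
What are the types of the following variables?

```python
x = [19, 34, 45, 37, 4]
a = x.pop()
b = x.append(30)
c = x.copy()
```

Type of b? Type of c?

list.append() returns None; list.copy() returns list

NoneType, list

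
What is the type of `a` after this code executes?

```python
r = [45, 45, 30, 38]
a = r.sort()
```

list.sort() returns None (sorts in place)

NoneType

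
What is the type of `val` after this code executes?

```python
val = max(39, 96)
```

max() of ints returns int

int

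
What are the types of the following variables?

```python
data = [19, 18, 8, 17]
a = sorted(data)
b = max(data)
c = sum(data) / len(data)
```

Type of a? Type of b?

sorted() returns list; max of ints returns int

list, int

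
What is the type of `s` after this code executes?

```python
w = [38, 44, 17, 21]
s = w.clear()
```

list.clear() returns None

NoneType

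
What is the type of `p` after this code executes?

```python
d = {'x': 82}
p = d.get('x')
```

dict.get() returns the value (int) when key is found

int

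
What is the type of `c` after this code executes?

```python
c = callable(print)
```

callable() returns bool

bool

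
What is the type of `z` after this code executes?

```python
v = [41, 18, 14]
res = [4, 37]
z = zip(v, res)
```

zip() returns a zip iterator object

zip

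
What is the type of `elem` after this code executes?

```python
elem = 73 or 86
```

'or' returns the first truthy value (73, which is int)

int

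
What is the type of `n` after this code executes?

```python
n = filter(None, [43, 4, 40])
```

filter() returns a filter iterator object

filter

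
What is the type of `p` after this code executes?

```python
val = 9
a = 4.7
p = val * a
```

int * float returns float (9 * 4.7 = 42.3)

float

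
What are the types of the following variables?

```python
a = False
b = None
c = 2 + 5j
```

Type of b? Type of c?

b is NoneType; c is complex

NoneType, complex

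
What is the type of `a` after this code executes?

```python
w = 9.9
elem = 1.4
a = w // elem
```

float // float returns float (floor division preserves float type)

float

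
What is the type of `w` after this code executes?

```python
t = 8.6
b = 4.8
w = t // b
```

float // float returns float (floor division preserves float type)

float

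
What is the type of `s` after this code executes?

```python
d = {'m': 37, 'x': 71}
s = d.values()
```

.values() returns a dict_values view object

dict_values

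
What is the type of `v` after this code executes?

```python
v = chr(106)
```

chr() returns str (single character)

str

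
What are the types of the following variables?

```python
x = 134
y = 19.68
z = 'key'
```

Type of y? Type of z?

y is float; z is str

float, str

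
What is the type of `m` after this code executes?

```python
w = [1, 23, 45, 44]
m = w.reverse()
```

list.reverse() returns None

NoneType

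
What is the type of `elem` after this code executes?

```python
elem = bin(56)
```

bin() returns str representation

str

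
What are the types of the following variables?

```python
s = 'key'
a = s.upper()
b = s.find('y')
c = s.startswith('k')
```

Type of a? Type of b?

str.upper() returns str; str.find() returns int

str, int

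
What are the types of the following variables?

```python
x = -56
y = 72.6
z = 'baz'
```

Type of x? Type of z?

x is int; z is str

int, str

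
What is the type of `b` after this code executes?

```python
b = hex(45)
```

hex() returns str representation

str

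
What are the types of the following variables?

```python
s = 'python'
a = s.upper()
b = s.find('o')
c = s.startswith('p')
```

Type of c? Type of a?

str.startswith() returns bool; str.upper() returns str

bool, str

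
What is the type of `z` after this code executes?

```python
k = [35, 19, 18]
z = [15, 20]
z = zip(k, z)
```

zip() returns a zip iterator object

zip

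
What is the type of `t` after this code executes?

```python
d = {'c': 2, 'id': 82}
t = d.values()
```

.values() returns a dict_values view object

dict_values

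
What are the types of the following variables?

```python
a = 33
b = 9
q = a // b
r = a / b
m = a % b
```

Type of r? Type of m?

int / int returns float; int % int returns int

float, int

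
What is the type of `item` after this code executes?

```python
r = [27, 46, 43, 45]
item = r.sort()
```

list.sort() returns None (sorts in place)

NoneType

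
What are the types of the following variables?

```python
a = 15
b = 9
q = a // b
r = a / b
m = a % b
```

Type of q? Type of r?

int // int returns int; int / int returns float

int, float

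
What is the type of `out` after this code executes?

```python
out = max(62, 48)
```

max() of ints returns int

int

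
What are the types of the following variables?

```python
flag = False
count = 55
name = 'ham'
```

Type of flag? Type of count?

flag is bool; count is int

bool, int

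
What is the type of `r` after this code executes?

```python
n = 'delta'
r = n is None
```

'is' comparison returns bool

bool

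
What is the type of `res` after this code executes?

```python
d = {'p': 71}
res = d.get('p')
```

dict.get() returns the value (int) when key is found

int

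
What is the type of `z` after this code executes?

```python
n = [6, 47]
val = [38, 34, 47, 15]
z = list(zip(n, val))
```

list(zip(...)) returns a list of tuples

list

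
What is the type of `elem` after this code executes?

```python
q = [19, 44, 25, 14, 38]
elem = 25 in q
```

'in' operator returns bool

bool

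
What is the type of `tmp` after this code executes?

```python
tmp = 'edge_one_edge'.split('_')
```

str.split() returns list

list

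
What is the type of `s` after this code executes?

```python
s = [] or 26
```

'or' returns first truthy value (26, which is int)

int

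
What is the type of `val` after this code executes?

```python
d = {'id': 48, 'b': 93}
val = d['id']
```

Accessing dict[str, int] with key 'id' returns int value 48

int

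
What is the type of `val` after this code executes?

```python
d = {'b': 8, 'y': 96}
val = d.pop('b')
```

dict.pop() returns the value (int)

int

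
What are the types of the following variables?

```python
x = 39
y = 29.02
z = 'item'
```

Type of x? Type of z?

x is int; z is str

int, str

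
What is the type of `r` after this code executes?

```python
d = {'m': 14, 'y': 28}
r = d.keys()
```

.keys() returns a dict_keys view object

dict_keys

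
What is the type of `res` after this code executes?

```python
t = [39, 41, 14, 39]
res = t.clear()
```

list.clear() returns None

NoneType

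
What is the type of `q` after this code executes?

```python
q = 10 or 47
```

'or' returns the first truthy value (10, which is int)

int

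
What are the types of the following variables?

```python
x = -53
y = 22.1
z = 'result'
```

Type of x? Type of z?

x is int; z is str

int, str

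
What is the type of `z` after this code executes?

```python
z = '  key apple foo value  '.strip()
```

str.strip() returns str

str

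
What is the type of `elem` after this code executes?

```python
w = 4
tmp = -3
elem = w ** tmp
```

int ** negative int returns float

float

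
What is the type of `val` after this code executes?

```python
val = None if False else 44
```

Ternary: condition is False, else branch (44) taken → int

int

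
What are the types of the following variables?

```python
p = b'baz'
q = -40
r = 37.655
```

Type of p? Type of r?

p is bytes; r is float

bytes, float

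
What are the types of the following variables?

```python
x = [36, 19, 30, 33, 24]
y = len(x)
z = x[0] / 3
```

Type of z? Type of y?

int / int returns float; len() returns int

float, int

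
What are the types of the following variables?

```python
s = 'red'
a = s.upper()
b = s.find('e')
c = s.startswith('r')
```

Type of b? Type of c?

str.find() returns int; str.startswith() returns bool

int, bool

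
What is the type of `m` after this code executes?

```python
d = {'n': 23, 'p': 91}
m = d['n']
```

Accessing dict[str, int] with key 'n' returns int value 23

int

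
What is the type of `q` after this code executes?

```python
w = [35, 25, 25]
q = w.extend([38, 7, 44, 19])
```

list.extend() returns None

NoneType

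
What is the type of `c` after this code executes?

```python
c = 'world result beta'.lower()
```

str.lower() returns str

str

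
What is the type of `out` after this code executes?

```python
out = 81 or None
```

'or' returns first truthy value (81, int)

int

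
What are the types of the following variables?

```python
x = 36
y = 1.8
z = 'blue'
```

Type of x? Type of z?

x is int; z is str

int, str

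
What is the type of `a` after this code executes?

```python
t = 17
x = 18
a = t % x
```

int % int returns int (17 % 18 = 17)

int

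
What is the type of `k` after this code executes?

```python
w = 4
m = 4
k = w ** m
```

int ** positive int returns int (4 ** 4 = 256)

int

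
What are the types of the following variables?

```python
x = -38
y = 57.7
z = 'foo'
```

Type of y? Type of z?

y is float; z is str

float, str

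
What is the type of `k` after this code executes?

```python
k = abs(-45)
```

abs() of int returns int

int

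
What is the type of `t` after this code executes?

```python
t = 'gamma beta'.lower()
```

str.lower() returns str

str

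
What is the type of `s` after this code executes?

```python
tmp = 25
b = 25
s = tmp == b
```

Equality comparison returns bool

bool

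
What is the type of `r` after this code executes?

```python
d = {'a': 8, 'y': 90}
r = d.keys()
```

.keys() returns a dict_keys view object

dict_keys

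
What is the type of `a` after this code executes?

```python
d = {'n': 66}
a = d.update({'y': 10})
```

dict.update() returns None

NoneType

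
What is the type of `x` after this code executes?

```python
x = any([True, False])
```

any() returns bool

bool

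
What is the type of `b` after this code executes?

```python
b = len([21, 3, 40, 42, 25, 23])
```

len() always returns int

int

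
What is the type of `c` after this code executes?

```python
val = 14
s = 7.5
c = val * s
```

int * float returns float (14 * 7.5 = 105.0)

float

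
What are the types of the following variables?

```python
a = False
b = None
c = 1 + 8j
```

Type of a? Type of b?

a is bool; b is NoneType

bool, NoneType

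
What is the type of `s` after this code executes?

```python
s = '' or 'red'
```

'or' returns first truthy value ('red', which is str)

str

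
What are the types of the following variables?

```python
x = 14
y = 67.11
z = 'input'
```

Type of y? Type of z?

y is float; z is str

float, str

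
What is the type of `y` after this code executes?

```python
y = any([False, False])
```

any() returns bool

bool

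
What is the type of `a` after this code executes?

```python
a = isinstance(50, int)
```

isinstance() returns bool

bool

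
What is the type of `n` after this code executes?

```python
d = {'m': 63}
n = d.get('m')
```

dict.get() returns the value (int) when key is found

int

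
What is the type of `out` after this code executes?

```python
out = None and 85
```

'and' returns first falsy value (None)

NoneType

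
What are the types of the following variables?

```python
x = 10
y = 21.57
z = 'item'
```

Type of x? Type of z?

x is int; z is str

int, str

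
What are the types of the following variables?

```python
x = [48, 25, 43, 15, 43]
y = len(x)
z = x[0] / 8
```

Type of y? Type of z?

len() returns int; int / int returns float

int, float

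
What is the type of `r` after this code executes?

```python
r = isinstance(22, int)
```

isinstance() returns bool

bool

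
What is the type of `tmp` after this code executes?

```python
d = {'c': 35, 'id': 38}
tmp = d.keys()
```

.keys() returns a dict_keys view object

dict_keys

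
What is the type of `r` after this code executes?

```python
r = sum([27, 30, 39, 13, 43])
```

sum() of ints returns int

int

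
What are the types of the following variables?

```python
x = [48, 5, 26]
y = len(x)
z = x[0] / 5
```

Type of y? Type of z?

len() returns int; int / int returns float

int, float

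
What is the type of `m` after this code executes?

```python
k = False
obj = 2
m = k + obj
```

bool + int returns int (False is 0, so 0 + 2 = 2)

int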